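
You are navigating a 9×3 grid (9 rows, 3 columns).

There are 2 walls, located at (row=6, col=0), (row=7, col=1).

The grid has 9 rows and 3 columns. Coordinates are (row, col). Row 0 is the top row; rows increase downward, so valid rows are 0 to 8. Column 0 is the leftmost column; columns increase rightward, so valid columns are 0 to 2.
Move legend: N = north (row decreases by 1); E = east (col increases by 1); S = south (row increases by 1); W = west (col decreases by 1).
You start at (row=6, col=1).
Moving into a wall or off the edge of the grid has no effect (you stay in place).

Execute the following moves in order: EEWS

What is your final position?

Answer: Final position: (row=6, col=1)

Derivation:
Start: (row=6, col=1)
  E (east): (row=6, col=1) -> (row=6, col=2)
  E (east): blocked, stay at (row=6, col=2)
  W (west): (row=6, col=2) -> (row=6, col=1)
  S (south): blocked, stay at (row=6, col=1)
Final: (row=6, col=1)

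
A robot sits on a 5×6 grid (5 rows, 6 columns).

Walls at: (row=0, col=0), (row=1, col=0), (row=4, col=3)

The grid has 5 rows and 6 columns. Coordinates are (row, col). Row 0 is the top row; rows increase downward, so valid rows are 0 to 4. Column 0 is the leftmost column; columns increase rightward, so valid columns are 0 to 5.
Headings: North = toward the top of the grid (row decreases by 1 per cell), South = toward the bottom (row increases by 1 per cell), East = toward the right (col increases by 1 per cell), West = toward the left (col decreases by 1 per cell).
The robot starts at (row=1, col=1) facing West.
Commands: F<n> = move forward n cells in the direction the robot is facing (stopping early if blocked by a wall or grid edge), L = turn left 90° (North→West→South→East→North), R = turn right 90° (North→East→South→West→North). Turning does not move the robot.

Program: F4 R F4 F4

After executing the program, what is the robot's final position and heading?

Start: (row=1, col=1), facing West
  F4: move forward 0/4 (blocked), now at (row=1, col=1)
  R: turn right, now facing North
  F4: move forward 1/4 (blocked), now at (row=0, col=1)
  F4: move forward 0/4 (blocked), now at (row=0, col=1)
Final: (row=0, col=1), facing North

Answer: Final position: (row=0, col=1), facing North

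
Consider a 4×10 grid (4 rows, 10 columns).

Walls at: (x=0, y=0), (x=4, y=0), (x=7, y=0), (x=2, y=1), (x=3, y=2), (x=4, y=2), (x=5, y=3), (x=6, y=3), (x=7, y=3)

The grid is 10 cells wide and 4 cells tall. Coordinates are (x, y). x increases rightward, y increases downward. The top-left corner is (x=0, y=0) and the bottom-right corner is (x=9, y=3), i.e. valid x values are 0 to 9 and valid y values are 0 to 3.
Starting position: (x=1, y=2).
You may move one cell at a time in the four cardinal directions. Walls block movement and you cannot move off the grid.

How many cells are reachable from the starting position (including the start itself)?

BFS flood-fill from (x=1, y=2):
  Distance 0: (x=1, y=2)
  Distance 1: (x=1, y=1), (x=0, y=2), (x=2, y=2), (x=1, y=3)
  Distance 2: (x=1, y=0), (x=0, y=1), (x=0, y=3), (x=2, y=3)
  Distance 3: (x=2, y=0), (x=3, y=3)
  Distance 4: (x=3, y=0), (x=4, y=3)
  Distance 5: (x=3, y=1)
  Distance 6: (x=4, y=1)
  Distance 7: (x=5, y=1)
  Distance 8: (x=5, y=0), (x=6, y=1), (x=5, y=2)
  Distance 9: (x=6, y=0), (x=7, y=1), (x=6, y=2)
  Distance 10: (x=8, y=1), (x=7, y=2)
  Distance 11: (x=8, y=0), (x=9, y=1), (x=8, y=2)
  Distance 12: (x=9, y=0), (x=9, y=2), (x=8, y=3)
  Distance 13: (x=9, y=3)
Total reachable: 31 (grid has 31 open cells total)

Answer: Reachable cells: 31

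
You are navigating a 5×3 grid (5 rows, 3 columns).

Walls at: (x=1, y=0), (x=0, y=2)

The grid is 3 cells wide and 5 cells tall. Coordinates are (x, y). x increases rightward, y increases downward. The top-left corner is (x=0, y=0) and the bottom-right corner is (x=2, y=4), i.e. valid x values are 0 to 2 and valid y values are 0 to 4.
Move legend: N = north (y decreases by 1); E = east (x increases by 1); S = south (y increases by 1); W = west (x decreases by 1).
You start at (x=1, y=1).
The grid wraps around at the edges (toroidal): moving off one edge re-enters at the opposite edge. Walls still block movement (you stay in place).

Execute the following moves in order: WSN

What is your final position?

Answer: Final position: (x=0, y=0)

Derivation:
Start: (x=1, y=1)
  W (west): (x=1, y=1) -> (x=0, y=1)
  S (south): blocked, stay at (x=0, y=1)
  N (north): (x=0, y=1) -> (x=0, y=0)
Final: (x=0, y=0)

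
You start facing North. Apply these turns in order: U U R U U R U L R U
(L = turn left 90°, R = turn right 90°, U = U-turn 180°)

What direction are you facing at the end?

Start: North
  U (U-turn (180°)) -> South
  U (U-turn (180°)) -> North
  R (right (90° clockwise)) -> East
  U (U-turn (180°)) -> West
  U (U-turn (180°)) -> East
  R (right (90° clockwise)) -> South
  U (U-turn (180°)) -> North
  L (left (90° counter-clockwise)) -> West
  R (right (90° clockwise)) -> North
  U (U-turn (180°)) -> South
Final: South

Answer: Final heading: South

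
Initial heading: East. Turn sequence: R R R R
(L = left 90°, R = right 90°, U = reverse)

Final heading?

Start: East
  R (right (90° clockwise)) -> South
  R (right (90° clockwise)) -> West
  R (right (90° clockwise)) -> North
  R (right (90° clockwise)) -> East
Final: East

Answer: Final heading: East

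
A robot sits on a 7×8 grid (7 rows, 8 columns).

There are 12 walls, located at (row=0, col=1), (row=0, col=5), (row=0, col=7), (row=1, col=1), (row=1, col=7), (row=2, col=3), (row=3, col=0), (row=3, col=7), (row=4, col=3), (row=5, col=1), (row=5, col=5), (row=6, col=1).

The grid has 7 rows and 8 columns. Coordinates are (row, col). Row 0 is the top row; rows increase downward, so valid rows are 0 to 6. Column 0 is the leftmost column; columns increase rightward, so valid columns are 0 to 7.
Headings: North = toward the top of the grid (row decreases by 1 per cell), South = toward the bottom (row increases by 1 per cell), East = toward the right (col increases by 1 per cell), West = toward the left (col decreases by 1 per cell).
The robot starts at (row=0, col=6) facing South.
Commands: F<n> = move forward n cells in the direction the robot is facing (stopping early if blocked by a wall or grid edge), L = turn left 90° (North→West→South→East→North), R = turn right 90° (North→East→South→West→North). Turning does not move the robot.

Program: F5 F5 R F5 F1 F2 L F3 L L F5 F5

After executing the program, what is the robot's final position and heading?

Start: (row=0, col=6), facing South
  F5: move forward 5, now at (row=5, col=6)
  F5: move forward 1/5 (blocked), now at (row=6, col=6)
  R: turn right, now facing West
  F5: move forward 4/5 (blocked), now at (row=6, col=2)
  F1: move forward 0/1 (blocked), now at (row=6, col=2)
  F2: move forward 0/2 (blocked), now at (row=6, col=2)
  L: turn left, now facing South
  F3: move forward 0/3 (blocked), now at (row=6, col=2)
  L: turn left, now facing East
  L: turn left, now facing North
  F5: move forward 5, now at (row=1, col=2)
  F5: move forward 1/5 (blocked), now at (row=0, col=2)
Final: (row=0, col=2), facing North

Answer: Final position: (row=0, col=2), facing North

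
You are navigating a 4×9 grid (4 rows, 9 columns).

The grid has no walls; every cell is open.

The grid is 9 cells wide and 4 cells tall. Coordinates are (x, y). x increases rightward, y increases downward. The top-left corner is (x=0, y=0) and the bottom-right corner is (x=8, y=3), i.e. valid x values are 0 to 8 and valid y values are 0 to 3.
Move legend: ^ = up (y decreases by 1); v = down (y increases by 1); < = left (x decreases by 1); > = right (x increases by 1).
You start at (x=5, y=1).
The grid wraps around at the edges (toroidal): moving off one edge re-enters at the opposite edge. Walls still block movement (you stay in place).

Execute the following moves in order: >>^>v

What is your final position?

Answer: Final position: (x=8, y=1)

Derivation:
Start: (x=5, y=1)
  > (right): (x=5, y=1) -> (x=6, y=1)
  > (right): (x=6, y=1) -> (x=7, y=1)
  ^ (up): (x=7, y=1) -> (x=7, y=0)
  > (right): (x=7, y=0) -> (x=8, y=0)
  v (down): (x=8, y=0) -> (x=8, y=1)
Final: (x=8, y=1)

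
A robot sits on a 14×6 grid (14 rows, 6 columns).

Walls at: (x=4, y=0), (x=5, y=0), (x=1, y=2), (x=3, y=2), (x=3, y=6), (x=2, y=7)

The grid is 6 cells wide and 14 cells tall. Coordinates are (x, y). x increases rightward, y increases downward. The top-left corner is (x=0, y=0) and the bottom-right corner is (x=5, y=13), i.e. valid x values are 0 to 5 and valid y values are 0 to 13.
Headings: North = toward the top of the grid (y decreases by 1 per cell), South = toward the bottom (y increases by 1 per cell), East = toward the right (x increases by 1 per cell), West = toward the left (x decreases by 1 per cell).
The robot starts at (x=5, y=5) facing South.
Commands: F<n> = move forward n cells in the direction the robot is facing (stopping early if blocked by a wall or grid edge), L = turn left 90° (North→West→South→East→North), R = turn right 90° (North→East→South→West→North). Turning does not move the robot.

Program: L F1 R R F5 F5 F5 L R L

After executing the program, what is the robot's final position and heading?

Answer: Final position: (x=0, y=5), facing South

Derivation:
Start: (x=5, y=5), facing South
  L: turn left, now facing East
  F1: move forward 0/1 (blocked), now at (x=5, y=5)
  R: turn right, now facing South
  R: turn right, now facing West
  F5: move forward 5, now at (x=0, y=5)
  F5: move forward 0/5 (blocked), now at (x=0, y=5)
  F5: move forward 0/5 (blocked), now at (x=0, y=5)
  L: turn left, now facing South
  R: turn right, now facing West
  L: turn left, now facing South
Final: (x=0, y=5), facing South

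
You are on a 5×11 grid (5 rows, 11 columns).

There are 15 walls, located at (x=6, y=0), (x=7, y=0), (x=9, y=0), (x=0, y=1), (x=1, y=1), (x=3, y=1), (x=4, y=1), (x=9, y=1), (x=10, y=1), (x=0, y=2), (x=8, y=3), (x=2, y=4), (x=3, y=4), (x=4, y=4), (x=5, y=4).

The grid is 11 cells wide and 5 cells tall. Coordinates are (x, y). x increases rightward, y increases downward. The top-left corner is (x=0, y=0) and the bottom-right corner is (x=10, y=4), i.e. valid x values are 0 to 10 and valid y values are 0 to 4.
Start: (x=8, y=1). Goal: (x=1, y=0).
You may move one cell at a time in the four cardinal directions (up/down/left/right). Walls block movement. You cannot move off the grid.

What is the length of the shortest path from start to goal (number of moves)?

Answer: Shortest path length: 8

Derivation:
BFS from (x=8, y=1) until reaching (x=1, y=0):
  Distance 0: (x=8, y=1)
  Distance 1: (x=8, y=0), (x=7, y=1), (x=8, y=2)
  Distance 2: (x=6, y=1), (x=7, y=2), (x=9, y=2)
  Distance 3: (x=5, y=1), (x=6, y=2), (x=10, y=2), (x=7, y=3), (x=9, y=3)
  Distance 4: (x=5, y=0), (x=5, y=2), (x=6, y=3), (x=10, y=3), (x=7, y=4), (x=9, y=4)
  Distance 5: (x=4, y=0), (x=4, y=2), (x=5, y=3), (x=6, y=4), (x=8, y=4), (x=10, y=4)
  Distance 6: (x=3, y=0), (x=3, y=2), (x=4, y=3)
  Distance 7: (x=2, y=0), (x=2, y=2), (x=3, y=3)
  Distance 8: (x=1, y=0), (x=2, y=1), (x=1, y=2), (x=2, y=3)  <- goal reached here
One shortest path (8 moves): (x=8, y=1) -> (x=7, y=1) -> (x=6, y=1) -> (x=5, y=1) -> (x=5, y=0) -> (x=4, y=0) -> (x=3, y=0) -> (x=2, y=0) -> (x=1, y=0)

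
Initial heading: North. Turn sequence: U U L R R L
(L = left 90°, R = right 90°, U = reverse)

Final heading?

Start: North
  U (U-turn (180°)) -> South
  U (U-turn (180°)) -> North
  L (left (90° counter-clockwise)) -> West
  R (right (90° clockwise)) -> North
  R (right (90° clockwise)) -> East
  L (left (90° counter-clockwise)) -> North
Final: North

Answer: Final heading: North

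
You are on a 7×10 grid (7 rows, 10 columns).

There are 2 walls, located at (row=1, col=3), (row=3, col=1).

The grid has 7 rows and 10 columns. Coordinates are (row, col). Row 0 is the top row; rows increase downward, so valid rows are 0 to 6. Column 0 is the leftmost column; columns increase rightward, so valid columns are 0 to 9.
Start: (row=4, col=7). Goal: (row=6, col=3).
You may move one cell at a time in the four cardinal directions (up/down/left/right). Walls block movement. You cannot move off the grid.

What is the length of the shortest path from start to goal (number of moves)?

BFS from (row=4, col=7) until reaching (row=6, col=3):
  Distance 0: (row=4, col=7)
  Distance 1: (row=3, col=7), (row=4, col=6), (row=4, col=8), (row=5, col=7)
  Distance 2: (row=2, col=7), (row=3, col=6), (row=3, col=8), (row=4, col=5), (row=4, col=9), (row=5, col=6), (row=5, col=8), (row=6, col=7)
  Distance 3: (row=1, col=7), (row=2, col=6), (row=2, col=8), (row=3, col=5), (row=3, col=9), (row=4, col=4), (row=5, col=5), (row=5, col=9), (row=6, col=6), (row=6, col=8)
  Distance 4: (row=0, col=7), (row=1, col=6), (row=1, col=8), (row=2, col=5), (row=2, col=9), (row=3, col=4), (row=4, col=3), (row=5, col=4), (row=6, col=5), (row=6, col=9)
  Distance 5: (row=0, col=6), (row=0, col=8), (row=1, col=5), (row=1, col=9), (row=2, col=4), (row=3, col=3), (row=4, col=2), (row=5, col=3), (row=6, col=4)
  Distance 6: (row=0, col=5), (row=0, col=9), (row=1, col=4), (row=2, col=3), (row=3, col=2), (row=4, col=1), (row=5, col=2), (row=6, col=3)  <- goal reached here
One shortest path (6 moves): (row=4, col=7) -> (row=4, col=6) -> (row=4, col=5) -> (row=4, col=4) -> (row=4, col=3) -> (row=5, col=3) -> (row=6, col=3)

Answer: Shortest path length: 6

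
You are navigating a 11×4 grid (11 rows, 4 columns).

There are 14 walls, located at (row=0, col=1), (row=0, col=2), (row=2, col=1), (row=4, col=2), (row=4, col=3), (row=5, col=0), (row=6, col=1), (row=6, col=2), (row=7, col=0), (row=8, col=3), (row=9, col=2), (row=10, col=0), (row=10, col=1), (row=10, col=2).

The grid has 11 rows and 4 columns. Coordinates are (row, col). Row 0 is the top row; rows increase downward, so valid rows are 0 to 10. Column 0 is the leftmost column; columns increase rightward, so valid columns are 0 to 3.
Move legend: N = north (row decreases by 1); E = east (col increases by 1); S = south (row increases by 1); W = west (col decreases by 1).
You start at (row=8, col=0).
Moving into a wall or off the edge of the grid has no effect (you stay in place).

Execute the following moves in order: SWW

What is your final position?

Answer: Final position: (row=9, col=0)

Derivation:
Start: (row=8, col=0)
  S (south): (row=8, col=0) -> (row=9, col=0)
  W (west): blocked, stay at (row=9, col=0)
  W (west): blocked, stay at (row=9, col=0)
Final: (row=9, col=0)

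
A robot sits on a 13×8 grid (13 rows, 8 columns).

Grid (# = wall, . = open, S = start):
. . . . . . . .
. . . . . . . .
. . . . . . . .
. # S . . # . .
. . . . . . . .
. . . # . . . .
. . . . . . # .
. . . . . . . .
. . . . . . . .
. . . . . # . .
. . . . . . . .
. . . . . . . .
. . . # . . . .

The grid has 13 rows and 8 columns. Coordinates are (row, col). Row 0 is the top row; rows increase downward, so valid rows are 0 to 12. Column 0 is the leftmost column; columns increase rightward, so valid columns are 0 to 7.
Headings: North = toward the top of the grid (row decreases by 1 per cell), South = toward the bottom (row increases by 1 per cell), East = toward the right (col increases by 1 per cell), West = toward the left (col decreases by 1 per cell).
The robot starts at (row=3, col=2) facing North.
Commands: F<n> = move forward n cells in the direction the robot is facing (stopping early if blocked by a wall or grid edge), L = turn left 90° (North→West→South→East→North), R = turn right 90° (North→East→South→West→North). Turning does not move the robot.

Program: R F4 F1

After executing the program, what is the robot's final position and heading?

Start: (row=3, col=2), facing North
  R: turn right, now facing East
  F4: move forward 2/4 (blocked), now at (row=3, col=4)
  F1: move forward 0/1 (blocked), now at (row=3, col=4)
Final: (row=3, col=4), facing East

Answer: Final position: (row=3, col=4), facing East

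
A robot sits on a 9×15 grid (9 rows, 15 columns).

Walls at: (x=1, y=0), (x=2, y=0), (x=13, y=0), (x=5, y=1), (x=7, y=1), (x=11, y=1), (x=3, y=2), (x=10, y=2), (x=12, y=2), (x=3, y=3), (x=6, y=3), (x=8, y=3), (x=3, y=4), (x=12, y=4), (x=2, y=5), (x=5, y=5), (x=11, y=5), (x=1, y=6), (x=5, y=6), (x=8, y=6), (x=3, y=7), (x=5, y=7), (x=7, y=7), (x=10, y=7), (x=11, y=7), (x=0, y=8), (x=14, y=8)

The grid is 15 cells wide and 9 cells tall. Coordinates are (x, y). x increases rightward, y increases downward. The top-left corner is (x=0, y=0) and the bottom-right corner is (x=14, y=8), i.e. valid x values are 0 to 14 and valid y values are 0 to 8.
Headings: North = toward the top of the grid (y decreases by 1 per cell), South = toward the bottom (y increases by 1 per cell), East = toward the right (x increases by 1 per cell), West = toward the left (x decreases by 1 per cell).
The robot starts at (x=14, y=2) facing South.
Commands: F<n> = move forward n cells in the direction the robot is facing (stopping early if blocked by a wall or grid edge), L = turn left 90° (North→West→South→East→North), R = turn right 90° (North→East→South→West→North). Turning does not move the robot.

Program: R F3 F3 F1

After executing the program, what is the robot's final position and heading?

Start: (x=14, y=2), facing South
  R: turn right, now facing West
  F3: move forward 1/3 (blocked), now at (x=13, y=2)
  F3: move forward 0/3 (blocked), now at (x=13, y=2)
  F1: move forward 0/1 (blocked), now at (x=13, y=2)
Final: (x=13, y=2), facing West

Answer: Final position: (x=13, y=2), facing West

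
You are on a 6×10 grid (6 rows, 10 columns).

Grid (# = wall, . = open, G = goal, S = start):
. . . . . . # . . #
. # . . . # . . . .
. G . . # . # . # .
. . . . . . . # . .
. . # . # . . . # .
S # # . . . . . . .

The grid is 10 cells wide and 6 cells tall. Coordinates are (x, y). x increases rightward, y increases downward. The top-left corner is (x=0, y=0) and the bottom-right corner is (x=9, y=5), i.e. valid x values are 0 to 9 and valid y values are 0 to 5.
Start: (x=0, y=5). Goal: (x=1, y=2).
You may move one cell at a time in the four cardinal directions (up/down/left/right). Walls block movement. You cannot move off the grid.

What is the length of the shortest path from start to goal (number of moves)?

Answer: Shortest path length: 4

Derivation:
BFS from (x=0, y=5) until reaching (x=1, y=2):
  Distance 0: (x=0, y=5)
  Distance 1: (x=0, y=4)
  Distance 2: (x=0, y=3), (x=1, y=4)
  Distance 3: (x=0, y=2), (x=1, y=3)
  Distance 4: (x=0, y=1), (x=1, y=2), (x=2, y=3)  <- goal reached here
One shortest path (4 moves): (x=0, y=5) -> (x=0, y=4) -> (x=1, y=4) -> (x=1, y=3) -> (x=1, y=2)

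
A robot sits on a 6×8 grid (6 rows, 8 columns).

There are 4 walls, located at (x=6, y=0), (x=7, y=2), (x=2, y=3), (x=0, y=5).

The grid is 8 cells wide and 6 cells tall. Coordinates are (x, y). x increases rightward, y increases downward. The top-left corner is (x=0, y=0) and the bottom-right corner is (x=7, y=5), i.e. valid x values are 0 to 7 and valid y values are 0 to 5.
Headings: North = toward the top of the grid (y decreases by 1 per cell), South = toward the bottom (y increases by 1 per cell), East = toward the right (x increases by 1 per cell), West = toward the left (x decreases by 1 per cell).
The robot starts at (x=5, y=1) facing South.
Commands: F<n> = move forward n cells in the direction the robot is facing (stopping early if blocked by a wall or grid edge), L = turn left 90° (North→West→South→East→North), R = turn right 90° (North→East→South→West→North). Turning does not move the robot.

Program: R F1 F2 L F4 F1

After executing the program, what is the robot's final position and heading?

Answer: Final position: (x=2, y=2), facing South

Derivation:
Start: (x=5, y=1), facing South
  R: turn right, now facing West
  F1: move forward 1, now at (x=4, y=1)
  F2: move forward 2, now at (x=2, y=1)
  L: turn left, now facing South
  F4: move forward 1/4 (blocked), now at (x=2, y=2)
  F1: move forward 0/1 (blocked), now at (x=2, y=2)
Final: (x=2, y=2), facing South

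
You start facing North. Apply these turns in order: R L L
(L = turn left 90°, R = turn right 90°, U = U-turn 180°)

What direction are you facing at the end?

Answer: Final heading: West

Derivation:
Start: North
  R (right (90° clockwise)) -> East
  L (left (90° counter-clockwise)) -> North
  L (left (90° counter-clockwise)) -> West
Final: West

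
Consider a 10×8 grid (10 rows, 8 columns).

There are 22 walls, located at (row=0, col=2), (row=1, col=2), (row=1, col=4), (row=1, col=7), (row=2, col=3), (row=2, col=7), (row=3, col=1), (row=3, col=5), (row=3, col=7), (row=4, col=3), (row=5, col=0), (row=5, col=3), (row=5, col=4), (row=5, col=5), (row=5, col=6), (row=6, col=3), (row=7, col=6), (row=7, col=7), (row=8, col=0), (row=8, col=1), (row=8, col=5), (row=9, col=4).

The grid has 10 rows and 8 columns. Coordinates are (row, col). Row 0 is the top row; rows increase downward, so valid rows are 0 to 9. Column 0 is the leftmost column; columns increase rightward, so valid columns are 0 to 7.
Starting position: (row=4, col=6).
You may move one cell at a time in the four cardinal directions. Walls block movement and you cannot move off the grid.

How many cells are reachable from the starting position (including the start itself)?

Answer: Reachable cells: 53

Derivation:
BFS flood-fill from (row=4, col=6):
  Distance 0: (row=4, col=6)
  Distance 1: (row=3, col=6), (row=4, col=5), (row=4, col=7)
  Distance 2: (row=2, col=6), (row=4, col=4), (row=5, col=7)
  Distance 3: (row=1, col=6), (row=2, col=5), (row=3, col=4), (row=6, col=7)
  Distance 4: (row=0, col=6), (row=1, col=5), (row=2, col=4), (row=3, col=3), (row=6, col=6)
  Distance 5: (row=0, col=5), (row=0, col=7), (row=3, col=2), (row=6, col=5)
  Distance 6: (row=0, col=4), (row=2, col=2), (row=4, col=2), (row=6, col=4), (row=7, col=5)
  Distance 7: (row=0, col=3), (row=2, col=1), (row=4, col=1), (row=5, col=2), (row=7, col=4)
  Distance 8: (row=1, col=1), (row=1, col=3), (row=2, col=0), (row=4, col=0), (row=5, col=1), (row=6, col=2), (row=7, col=3), (row=8, col=4)
  Distance 9: (row=0, col=1), (row=1, col=0), (row=3, col=0), (row=6, col=1), (row=7, col=2), (row=8, col=3)
  Distance 10: (row=0, col=0), (row=6, col=0), (row=7, col=1), (row=8, col=2), (row=9, col=3)
  Distance 11: (row=7, col=0), (row=9, col=2)
  Distance 12: (row=9, col=1)
  Distance 13: (row=9, col=0)
Total reachable: 53 (grid has 58 open cells total)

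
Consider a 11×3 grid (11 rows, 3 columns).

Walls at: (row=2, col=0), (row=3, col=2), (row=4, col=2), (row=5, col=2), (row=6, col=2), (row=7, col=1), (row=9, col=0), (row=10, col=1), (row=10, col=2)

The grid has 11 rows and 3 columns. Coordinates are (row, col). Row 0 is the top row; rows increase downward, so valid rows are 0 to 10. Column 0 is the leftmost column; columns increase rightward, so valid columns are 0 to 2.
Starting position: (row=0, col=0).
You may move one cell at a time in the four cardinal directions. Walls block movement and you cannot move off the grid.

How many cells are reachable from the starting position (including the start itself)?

Answer: Reachable cells: 23

Derivation:
BFS flood-fill from (row=0, col=0):
  Distance 0: (row=0, col=0)
  Distance 1: (row=0, col=1), (row=1, col=0)
  Distance 2: (row=0, col=2), (row=1, col=1)
  Distance 3: (row=1, col=2), (row=2, col=1)
  Distance 4: (row=2, col=2), (row=3, col=1)
  Distance 5: (row=3, col=0), (row=4, col=1)
  Distance 6: (row=4, col=0), (row=5, col=1)
  Distance 7: (row=5, col=0), (row=6, col=1)
  Distance 8: (row=6, col=0)
  Distance 9: (row=7, col=0)
  Distance 10: (row=8, col=0)
  Distance 11: (row=8, col=1)
  Distance 12: (row=8, col=2), (row=9, col=1)
  Distance 13: (row=7, col=2), (row=9, col=2)
Total reachable: 23 (grid has 24 open cells total)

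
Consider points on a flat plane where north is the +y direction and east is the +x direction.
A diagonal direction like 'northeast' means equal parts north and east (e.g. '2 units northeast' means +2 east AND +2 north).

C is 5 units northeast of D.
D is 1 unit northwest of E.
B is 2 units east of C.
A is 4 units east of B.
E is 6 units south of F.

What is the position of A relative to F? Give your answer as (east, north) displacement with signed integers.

Answer: A is at (east=10, north=0) relative to F.

Derivation:
Place F at the origin (east=0, north=0).
  E is 6 units south of F: delta (east=+0, north=-6); E at (east=0, north=-6).
  D is 1 unit northwest of E: delta (east=-1, north=+1); D at (east=-1, north=-5).
  C is 5 units northeast of D: delta (east=+5, north=+5); C at (east=4, north=0).
  B is 2 units east of C: delta (east=+2, north=+0); B at (east=6, north=0).
  A is 4 units east of B: delta (east=+4, north=+0); A at (east=10, north=0).
Therefore A relative to F: (east=10, north=0).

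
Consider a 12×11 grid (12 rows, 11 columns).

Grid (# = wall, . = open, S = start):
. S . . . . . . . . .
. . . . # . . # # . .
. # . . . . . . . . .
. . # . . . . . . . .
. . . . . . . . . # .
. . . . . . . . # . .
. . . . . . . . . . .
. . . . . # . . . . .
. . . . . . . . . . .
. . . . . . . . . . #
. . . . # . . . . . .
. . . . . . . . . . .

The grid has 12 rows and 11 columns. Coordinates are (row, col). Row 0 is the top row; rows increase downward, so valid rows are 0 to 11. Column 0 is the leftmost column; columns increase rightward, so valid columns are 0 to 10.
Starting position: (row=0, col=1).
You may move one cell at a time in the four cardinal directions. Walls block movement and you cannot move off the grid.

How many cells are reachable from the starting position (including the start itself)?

Answer: Reachable cells: 122

Derivation:
BFS flood-fill from (row=0, col=1):
  Distance 0: (row=0, col=1)
  Distance 1: (row=0, col=0), (row=0, col=2), (row=1, col=1)
  Distance 2: (row=0, col=3), (row=1, col=0), (row=1, col=2)
  Distance 3: (row=0, col=4), (row=1, col=3), (row=2, col=0), (row=2, col=2)
  Distance 4: (row=0, col=5), (row=2, col=3), (row=3, col=0)
  Distance 5: (row=0, col=6), (row=1, col=5), (row=2, col=4), (row=3, col=1), (row=3, col=3), (row=4, col=0)
  Distance 6: (row=0, col=7), (row=1, col=6), (row=2, col=5), (row=3, col=4), (row=4, col=1), (row=4, col=3), (row=5, col=0)
  Distance 7: (row=0, col=8), (row=2, col=6), (row=3, col=5), (row=4, col=2), (row=4, col=4), (row=5, col=1), (row=5, col=3), (row=6, col=0)
  Distance 8: (row=0, col=9), (row=2, col=7), (row=3, col=6), (row=4, col=5), (row=5, col=2), (row=5, col=4), (row=6, col=1), (row=6, col=3), (row=7, col=0)
  Distance 9: (row=0, col=10), (row=1, col=9), (row=2, col=8), (row=3, col=7), (row=4, col=6), (row=5, col=5), (row=6, col=2), (row=6, col=4), (row=7, col=1), (row=7, col=3), (row=8, col=0)
  Distance 10: (row=1, col=10), (row=2, col=9), (row=3, col=8), (row=4, col=7), (row=5, col=6), (row=6, col=5), (row=7, col=2), (row=7, col=4), (row=8, col=1), (row=8, col=3), (row=9, col=0)
  Distance 11: (row=2, col=10), (row=3, col=9), (row=4, col=8), (row=5, col=7), (row=6, col=6), (row=8, col=2), (row=8, col=4), (row=9, col=1), (row=9, col=3), (row=10, col=0)
  Distance 12: (row=3, col=10), (row=6, col=7), (row=7, col=6), (row=8, col=5), (row=9, col=2), (row=9, col=4), (row=10, col=1), (row=10, col=3), (row=11, col=0)
  Distance 13: (row=4, col=10), (row=6, col=8), (row=7, col=7), (row=8, col=6), (row=9, col=5), (row=10, col=2), (row=11, col=1), (row=11, col=3)
  Distance 14: (row=5, col=10), (row=6, col=9), (row=7, col=8), (row=8, col=7), (row=9, col=6), (row=10, col=5), (row=11, col=2), (row=11, col=4)
  Distance 15: (row=5, col=9), (row=6, col=10), (row=7, col=9), (row=8, col=8), (row=9, col=7), (row=10, col=6), (row=11, col=5)
  Distance 16: (row=7, col=10), (row=8, col=9), (row=9, col=8), (row=10, col=7), (row=11, col=6)
  Distance 17: (row=8, col=10), (row=9, col=9), (row=10, col=8), (row=11, col=7)
  Distance 18: (row=10, col=9), (row=11, col=8)
  Distance 19: (row=10, col=10), (row=11, col=9)
  Distance 20: (row=11, col=10)
Total reachable: 122 (grid has 122 open cells total)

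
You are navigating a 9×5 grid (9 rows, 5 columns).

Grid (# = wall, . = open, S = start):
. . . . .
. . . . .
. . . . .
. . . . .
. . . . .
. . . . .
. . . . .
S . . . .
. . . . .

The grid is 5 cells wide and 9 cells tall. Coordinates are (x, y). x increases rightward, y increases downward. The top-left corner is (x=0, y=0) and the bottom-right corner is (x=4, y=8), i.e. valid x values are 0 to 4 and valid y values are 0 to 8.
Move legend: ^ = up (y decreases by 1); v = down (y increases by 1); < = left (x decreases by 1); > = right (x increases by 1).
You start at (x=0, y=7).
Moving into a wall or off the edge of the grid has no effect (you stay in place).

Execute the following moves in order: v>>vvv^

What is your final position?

Answer: Final position: (x=2, y=7)

Derivation:
Start: (x=0, y=7)
  v (down): (x=0, y=7) -> (x=0, y=8)
  > (right): (x=0, y=8) -> (x=1, y=8)
  > (right): (x=1, y=8) -> (x=2, y=8)
  [×3]v (down): blocked, stay at (x=2, y=8)
  ^ (up): (x=2, y=8) -> (x=2, y=7)
Final: (x=2, y=7)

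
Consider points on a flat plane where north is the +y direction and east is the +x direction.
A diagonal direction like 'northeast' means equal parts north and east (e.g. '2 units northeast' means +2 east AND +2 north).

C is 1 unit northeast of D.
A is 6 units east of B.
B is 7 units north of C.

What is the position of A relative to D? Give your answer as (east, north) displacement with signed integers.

Answer: A is at (east=7, north=8) relative to D.

Derivation:
Place D at the origin (east=0, north=0).
  C is 1 unit northeast of D: delta (east=+1, north=+1); C at (east=1, north=1).
  B is 7 units north of C: delta (east=+0, north=+7); B at (east=1, north=8).
  A is 6 units east of B: delta (east=+6, north=+0); A at (east=7, north=8).
Therefore A relative to D: (east=7, north=8).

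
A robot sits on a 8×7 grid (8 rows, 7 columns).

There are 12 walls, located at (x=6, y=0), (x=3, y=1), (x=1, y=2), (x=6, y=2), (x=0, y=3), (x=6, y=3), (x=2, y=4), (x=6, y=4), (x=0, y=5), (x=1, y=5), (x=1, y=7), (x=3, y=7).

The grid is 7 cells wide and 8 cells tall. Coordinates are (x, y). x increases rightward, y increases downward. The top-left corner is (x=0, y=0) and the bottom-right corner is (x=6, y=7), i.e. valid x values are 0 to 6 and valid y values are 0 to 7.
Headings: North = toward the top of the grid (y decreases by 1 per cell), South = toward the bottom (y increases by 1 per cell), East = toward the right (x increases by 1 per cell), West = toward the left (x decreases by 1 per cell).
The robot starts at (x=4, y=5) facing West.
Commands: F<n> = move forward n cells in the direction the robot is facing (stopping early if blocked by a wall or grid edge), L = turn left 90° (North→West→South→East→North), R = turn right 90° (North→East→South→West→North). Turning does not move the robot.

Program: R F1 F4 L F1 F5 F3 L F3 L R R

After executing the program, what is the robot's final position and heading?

Start: (x=4, y=5), facing West
  R: turn right, now facing North
  F1: move forward 1, now at (x=4, y=4)
  F4: move forward 4, now at (x=4, y=0)
  L: turn left, now facing West
  F1: move forward 1, now at (x=3, y=0)
  F5: move forward 3/5 (blocked), now at (x=0, y=0)
  F3: move forward 0/3 (blocked), now at (x=0, y=0)
  L: turn left, now facing South
  F3: move forward 2/3 (blocked), now at (x=0, y=2)
  L: turn left, now facing East
  R: turn right, now facing South
  R: turn right, now facing West
Final: (x=0, y=2), facing West

Answer: Final position: (x=0, y=2), facing West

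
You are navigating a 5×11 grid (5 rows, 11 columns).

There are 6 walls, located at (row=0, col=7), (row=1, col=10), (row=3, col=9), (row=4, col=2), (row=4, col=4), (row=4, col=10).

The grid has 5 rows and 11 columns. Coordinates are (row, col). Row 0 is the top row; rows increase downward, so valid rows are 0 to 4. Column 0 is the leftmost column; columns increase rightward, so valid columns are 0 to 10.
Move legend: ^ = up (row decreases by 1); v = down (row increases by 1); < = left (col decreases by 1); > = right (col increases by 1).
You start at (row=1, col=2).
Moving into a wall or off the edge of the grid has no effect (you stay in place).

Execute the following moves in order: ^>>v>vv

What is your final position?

Start: (row=1, col=2)
  ^ (up): (row=1, col=2) -> (row=0, col=2)
  > (right): (row=0, col=2) -> (row=0, col=3)
  > (right): (row=0, col=3) -> (row=0, col=4)
  v (down): (row=0, col=4) -> (row=1, col=4)
  > (right): (row=1, col=4) -> (row=1, col=5)
  v (down): (row=1, col=5) -> (row=2, col=5)
  v (down): (row=2, col=5) -> (row=3, col=5)
Final: (row=3, col=5)

Answer: Final position: (row=3, col=5)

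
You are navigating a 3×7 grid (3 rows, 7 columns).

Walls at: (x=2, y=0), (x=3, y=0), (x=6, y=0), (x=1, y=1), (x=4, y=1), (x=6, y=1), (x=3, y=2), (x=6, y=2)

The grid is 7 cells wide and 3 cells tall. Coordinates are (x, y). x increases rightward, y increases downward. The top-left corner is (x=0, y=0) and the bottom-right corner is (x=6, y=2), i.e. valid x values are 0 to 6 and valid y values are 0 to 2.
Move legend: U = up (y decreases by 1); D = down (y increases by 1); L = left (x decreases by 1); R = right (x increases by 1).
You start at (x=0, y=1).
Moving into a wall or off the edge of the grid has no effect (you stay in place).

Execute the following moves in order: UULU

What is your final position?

Answer: Final position: (x=0, y=0)

Derivation:
Start: (x=0, y=1)
  U (up): (x=0, y=1) -> (x=0, y=0)
  U (up): blocked, stay at (x=0, y=0)
  L (left): blocked, stay at (x=0, y=0)
  U (up): blocked, stay at (x=0, y=0)
Final: (x=0, y=0)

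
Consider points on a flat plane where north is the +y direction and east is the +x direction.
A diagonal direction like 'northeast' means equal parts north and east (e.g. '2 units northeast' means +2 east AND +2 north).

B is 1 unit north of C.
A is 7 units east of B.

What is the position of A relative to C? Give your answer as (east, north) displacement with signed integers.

Place C at the origin (east=0, north=0).
  B is 1 unit north of C: delta (east=+0, north=+1); B at (east=0, north=1).
  A is 7 units east of B: delta (east=+7, north=+0); A at (east=7, north=1).
Therefore A relative to C: (east=7, north=1).

Answer: A is at (east=7, north=1) relative to C.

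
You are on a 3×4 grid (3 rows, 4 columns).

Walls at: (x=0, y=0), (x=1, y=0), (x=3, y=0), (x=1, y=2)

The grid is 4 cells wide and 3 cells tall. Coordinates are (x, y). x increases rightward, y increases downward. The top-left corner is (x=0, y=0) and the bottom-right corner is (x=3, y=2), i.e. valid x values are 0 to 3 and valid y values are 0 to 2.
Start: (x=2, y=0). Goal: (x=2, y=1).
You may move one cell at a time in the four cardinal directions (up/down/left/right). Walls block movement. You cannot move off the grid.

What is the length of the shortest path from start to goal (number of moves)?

BFS from (x=2, y=0) until reaching (x=2, y=1):
  Distance 0: (x=2, y=0)
  Distance 1: (x=2, y=1)  <- goal reached here
One shortest path (1 moves): (x=2, y=0) -> (x=2, y=1)

Answer: Shortest path length: 1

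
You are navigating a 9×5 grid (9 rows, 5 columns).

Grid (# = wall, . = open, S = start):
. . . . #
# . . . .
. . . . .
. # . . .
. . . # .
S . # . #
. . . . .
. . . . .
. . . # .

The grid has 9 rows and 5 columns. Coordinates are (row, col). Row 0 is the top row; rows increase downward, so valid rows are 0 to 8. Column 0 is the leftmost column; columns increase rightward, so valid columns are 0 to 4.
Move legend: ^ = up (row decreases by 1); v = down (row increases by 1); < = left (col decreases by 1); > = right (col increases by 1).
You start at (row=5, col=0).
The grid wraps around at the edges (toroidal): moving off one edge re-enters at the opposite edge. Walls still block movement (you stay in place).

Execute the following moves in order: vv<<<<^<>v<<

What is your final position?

Start: (row=5, col=0)
  v (down): (row=5, col=0) -> (row=6, col=0)
  v (down): (row=6, col=0) -> (row=7, col=0)
  < (left): (row=7, col=0) -> (row=7, col=4)
  < (left): (row=7, col=4) -> (row=7, col=3)
  < (left): (row=7, col=3) -> (row=7, col=2)
  < (left): (row=7, col=2) -> (row=7, col=1)
  ^ (up): (row=7, col=1) -> (row=6, col=1)
  < (left): (row=6, col=1) -> (row=6, col=0)
  > (right): (row=6, col=0) -> (row=6, col=1)
  v (down): (row=6, col=1) -> (row=7, col=1)
  < (left): (row=7, col=1) -> (row=7, col=0)
  < (left): (row=7, col=0) -> (row=7, col=4)
Final: (row=7, col=4)

Answer: Final position: (row=7, col=4)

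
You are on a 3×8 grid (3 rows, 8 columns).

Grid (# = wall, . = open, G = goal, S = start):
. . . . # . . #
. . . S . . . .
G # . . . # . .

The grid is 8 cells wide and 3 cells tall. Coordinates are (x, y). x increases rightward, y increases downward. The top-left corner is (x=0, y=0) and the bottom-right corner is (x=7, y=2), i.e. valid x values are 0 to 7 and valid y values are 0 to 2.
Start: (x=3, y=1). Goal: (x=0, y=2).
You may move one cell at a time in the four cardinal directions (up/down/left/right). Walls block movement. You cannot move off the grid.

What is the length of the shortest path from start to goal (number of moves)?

Answer: Shortest path length: 4

Derivation:
BFS from (x=3, y=1) until reaching (x=0, y=2):
  Distance 0: (x=3, y=1)
  Distance 1: (x=3, y=0), (x=2, y=1), (x=4, y=1), (x=3, y=2)
  Distance 2: (x=2, y=0), (x=1, y=1), (x=5, y=1), (x=2, y=2), (x=4, y=2)
  Distance 3: (x=1, y=0), (x=5, y=0), (x=0, y=1), (x=6, y=1)
  Distance 4: (x=0, y=0), (x=6, y=0), (x=7, y=1), (x=0, y=2), (x=6, y=2)  <- goal reached here
One shortest path (4 moves): (x=3, y=1) -> (x=2, y=1) -> (x=1, y=1) -> (x=0, y=1) -> (x=0, y=2)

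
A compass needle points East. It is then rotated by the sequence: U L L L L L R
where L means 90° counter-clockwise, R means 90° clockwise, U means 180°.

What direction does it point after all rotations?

Start: East
  U (U-turn (180°)) -> West
  L (left (90° counter-clockwise)) -> South
  L (left (90° counter-clockwise)) -> East
  L (left (90° counter-clockwise)) -> North
  L (left (90° counter-clockwise)) -> West
  L (left (90° counter-clockwise)) -> South
  R (right (90° clockwise)) -> West
Final: West

Answer: Final heading: West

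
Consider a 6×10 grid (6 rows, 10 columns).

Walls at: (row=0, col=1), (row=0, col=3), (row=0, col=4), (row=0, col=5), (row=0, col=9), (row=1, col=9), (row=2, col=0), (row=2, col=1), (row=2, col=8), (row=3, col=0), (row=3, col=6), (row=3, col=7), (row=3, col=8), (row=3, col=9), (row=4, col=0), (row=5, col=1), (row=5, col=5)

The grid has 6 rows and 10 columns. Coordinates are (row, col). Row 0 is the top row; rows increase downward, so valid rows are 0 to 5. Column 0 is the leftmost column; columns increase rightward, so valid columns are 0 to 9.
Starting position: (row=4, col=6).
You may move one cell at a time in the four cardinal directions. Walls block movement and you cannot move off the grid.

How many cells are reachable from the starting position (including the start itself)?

BFS flood-fill from (row=4, col=6):
  Distance 0: (row=4, col=6)
  Distance 1: (row=4, col=5), (row=4, col=7), (row=5, col=6)
  Distance 2: (row=3, col=5), (row=4, col=4), (row=4, col=8), (row=5, col=7)
  Distance 3: (row=2, col=5), (row=3, col=4), (row=4, col=3), (row=4, col=9), (row=5, col=4), (row=5, col=8)
  Distance 4: (row=1, col=5), (row=2, col=4), (row=2, col=6), (row=3, col=3), (row=4, col=2), (row=5, col=3), (row=5, col=9)
  Distance 5: (row=1, col=4), (row=1, col=6), (row=2, col=3), (row=2, col=7), (row=3, col=2), (row=4, col=1), (row=5, col=2)
  Distance 6: (row=0, col=6), (row=1, col=3), (row=1, col=7), (row=2, col=2), (row=3, col=1)
  Distance 7: (row=0, col=7), (row=1, col=2), (row=1, col=8)
  Distance 8: (row=0, col=2), (row=0, col=8), (row=1, col=1)
  Distance 9: (row=1, col=0)
  Distance 10: (row=0, col=0)
Total reachable: 41 (grid has 43 open cells total)

Answer: Reachable cells: 41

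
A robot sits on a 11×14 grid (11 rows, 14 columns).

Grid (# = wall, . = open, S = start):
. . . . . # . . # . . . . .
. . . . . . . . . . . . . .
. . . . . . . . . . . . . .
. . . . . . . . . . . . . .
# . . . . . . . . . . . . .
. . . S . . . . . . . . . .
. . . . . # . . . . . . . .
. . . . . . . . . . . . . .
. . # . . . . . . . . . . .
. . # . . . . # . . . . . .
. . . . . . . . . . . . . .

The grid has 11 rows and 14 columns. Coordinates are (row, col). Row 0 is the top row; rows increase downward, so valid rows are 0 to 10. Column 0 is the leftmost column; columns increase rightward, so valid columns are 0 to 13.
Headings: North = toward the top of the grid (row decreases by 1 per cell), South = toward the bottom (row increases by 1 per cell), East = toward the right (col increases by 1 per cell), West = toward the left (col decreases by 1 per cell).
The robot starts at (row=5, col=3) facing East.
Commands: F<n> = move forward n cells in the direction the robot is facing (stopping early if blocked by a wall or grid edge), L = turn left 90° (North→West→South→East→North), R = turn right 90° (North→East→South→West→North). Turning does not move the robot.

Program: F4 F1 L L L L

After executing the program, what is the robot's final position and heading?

Answer: Final position: (row=5, col=8), facing East

Derivation:
Start: (row=5, col=3), facing East
  F4: move forward 4, now at (row=5, col=7)
  F1: move forward 1, now at (row=5, col=8)
  L: turn left, now facing North
  L: turn left, now facing West
  L: turn left, now facing South
  L: turn left, now facing East
Final: (row=5, col=8), facing East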